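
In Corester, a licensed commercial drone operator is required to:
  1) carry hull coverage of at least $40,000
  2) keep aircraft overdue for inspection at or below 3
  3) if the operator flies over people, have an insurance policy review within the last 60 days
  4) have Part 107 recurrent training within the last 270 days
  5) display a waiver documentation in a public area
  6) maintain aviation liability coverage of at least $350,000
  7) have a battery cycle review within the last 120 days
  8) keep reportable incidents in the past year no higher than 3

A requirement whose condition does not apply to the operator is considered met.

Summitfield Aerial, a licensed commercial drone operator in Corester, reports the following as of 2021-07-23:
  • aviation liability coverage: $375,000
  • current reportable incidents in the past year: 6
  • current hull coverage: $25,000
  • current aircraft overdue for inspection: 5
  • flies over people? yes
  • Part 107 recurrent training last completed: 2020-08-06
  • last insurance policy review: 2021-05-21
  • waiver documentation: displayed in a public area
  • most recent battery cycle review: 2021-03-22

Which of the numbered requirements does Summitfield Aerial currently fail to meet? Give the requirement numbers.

1. hull coverage $25,000 < $40,000 → not met
2. aircraft overdue for inspection 5 > 3 → not met
3. condition 'flies over people' holds; insurance policy review 63 days ago vs limit 60 → not met
4. Part 107 recurrent training 351 days ago vs limit 270 → not met
5. waiver documentation present → met
6. aviation liability coverage $375,000 ≥ $350,000 → met
7. battery cycle review 123 days ago vs limit 120 → not met
8. reportable incidents in the past year 6 > 3 → not met
Not met: 1, 2, 3, 4, 7, 8

1, 2, 3, 4, 7, 8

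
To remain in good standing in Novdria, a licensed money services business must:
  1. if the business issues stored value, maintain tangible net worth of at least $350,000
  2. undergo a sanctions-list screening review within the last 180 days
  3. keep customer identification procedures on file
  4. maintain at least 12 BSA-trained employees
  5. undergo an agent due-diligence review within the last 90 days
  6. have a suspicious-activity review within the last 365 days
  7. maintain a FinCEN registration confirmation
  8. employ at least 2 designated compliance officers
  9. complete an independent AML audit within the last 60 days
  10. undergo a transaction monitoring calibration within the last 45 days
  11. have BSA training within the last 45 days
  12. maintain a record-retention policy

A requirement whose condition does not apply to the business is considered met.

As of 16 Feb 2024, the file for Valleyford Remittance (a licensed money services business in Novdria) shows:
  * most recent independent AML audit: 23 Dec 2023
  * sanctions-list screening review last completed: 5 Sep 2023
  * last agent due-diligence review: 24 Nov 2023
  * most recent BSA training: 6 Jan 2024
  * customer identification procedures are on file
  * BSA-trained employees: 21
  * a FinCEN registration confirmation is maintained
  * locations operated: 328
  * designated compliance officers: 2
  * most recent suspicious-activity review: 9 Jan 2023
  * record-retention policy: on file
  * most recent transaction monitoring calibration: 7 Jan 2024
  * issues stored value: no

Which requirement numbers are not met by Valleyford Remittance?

1. condition 'issues stored value' does not hold → requirement n/a → met
2. sanctions-list screening review 164 days ago vs limit 180 → met
3. customer identification procedures present → met
4. BSA-trained employees 21 ≥ 12 → met
5. agent due-diligence review 84 days ago vs limit 90 → met
6. suspicious-activity review 403 days ago vs limit 365 → not met
7. FinCEN registration confirmation present → met
8. designated compliance officers 2 ≥ 2 → met
9. independent AML audit 55 days ago vs limit 60 → met
10. transaction monitoring calibration 40 days ago vs limit 45 → met
11. BSA training 41 days ago vs limit 45 → met
12. record-retention policy present → met
Not met: 6

6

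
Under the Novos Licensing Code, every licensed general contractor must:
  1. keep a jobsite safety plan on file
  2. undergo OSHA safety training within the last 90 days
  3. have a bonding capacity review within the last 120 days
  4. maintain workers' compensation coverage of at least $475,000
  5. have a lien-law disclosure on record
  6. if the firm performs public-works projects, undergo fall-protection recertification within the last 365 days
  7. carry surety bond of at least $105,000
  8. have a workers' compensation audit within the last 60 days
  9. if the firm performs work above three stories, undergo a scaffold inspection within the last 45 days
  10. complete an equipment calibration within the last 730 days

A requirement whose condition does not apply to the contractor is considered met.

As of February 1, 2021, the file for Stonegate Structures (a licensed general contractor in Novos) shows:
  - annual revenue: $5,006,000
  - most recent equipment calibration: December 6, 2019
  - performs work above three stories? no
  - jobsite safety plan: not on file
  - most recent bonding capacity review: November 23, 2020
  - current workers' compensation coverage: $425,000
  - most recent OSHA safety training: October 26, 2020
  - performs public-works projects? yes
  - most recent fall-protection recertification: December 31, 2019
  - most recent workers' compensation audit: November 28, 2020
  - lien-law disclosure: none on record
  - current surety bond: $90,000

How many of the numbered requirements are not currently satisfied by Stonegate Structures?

1. jobsite safety plan absent → not met
2. OSHA safety training 98 days ago vs limit 90 → not met
3. bonding capacity review 70 days ago vs limit 120 → met
4. workers' compensation coverage $425,000 < $475,000 → not met
5. lien-law disclosure absent → not met
6. condition 'performs public-works projects' holds; fall-protection recertification 398 days ago vs limit 365 → not met
7. surety bond $90,000 < $105,000 → not met
8. workers' compensation audit 65 days ago vs limit 60 → not met
9. condition 'performs work above three stories' does not hold → requirement n/a → met
10. equipment calibration 423 days ago vs limit 730 → met
Not met: 7 of 10

7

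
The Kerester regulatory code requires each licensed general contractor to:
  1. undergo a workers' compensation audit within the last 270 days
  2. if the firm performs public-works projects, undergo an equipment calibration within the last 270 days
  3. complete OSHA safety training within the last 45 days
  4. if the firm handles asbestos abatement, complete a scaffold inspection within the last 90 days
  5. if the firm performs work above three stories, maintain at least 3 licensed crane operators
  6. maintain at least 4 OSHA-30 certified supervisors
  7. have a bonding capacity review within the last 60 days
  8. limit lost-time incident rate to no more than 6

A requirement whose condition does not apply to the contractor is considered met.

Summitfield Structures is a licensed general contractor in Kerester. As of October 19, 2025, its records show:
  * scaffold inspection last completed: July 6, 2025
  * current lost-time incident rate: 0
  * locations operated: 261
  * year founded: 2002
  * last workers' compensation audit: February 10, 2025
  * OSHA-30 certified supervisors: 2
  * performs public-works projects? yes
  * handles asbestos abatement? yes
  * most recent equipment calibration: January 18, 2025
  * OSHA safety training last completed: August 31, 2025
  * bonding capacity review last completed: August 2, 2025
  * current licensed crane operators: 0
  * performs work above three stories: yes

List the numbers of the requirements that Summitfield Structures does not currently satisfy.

2, 3, 4, 5, 6, 7

1. workers' compensation audit 251 days ago vs limit 270 → met
2. condition 'performs public-works projects' holds; equipment calibration 274 days ago vs limit 270 → not met
3. OSHA safety training 49 days ago vs limit 45 → not met
4. condition 'handles asbestos abatement' holds; scaffold inspection 105 days ago vs limit 90 → not met
5. condition 'performs work above three stories' holds; licensed crane operators 0 < 3 → not met
6. OSHA-30 certified supervisors 2 < 4 → not met
7. bonding capacity review 78 days ago vs limit 60 → not met
8. lost-time incident rate 0 ≤ 6 → met
Not met: 2, 3, 4, 5, 6, 7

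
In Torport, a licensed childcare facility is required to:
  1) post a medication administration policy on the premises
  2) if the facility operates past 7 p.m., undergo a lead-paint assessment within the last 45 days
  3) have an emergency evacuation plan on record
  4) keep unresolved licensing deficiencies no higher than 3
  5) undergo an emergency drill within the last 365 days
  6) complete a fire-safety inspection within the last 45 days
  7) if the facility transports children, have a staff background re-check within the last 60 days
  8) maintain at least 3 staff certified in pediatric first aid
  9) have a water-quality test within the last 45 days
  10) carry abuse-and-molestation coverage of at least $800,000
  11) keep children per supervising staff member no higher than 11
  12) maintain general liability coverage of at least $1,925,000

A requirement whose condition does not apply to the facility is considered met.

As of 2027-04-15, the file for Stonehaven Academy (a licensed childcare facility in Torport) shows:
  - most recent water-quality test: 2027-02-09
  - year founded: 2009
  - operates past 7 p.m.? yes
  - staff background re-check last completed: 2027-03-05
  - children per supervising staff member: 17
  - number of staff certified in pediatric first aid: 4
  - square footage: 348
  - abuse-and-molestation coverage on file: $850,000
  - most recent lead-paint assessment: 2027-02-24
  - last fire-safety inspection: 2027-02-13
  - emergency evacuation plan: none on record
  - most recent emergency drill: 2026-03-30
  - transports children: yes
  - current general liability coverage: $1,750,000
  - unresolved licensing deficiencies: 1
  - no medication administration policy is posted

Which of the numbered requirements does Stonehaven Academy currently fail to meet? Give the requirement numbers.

1, 2, 3, 5, 6, 9, 11, 12

1. medication administration policy absent → not met
2. condition 'operates past 7 p.m.' holds; lead-paint assessment 50 days ago vs limit 45 → not met
3. emergency evacuation plan absent → not met
4. unresolved licensing deficiencies 1 ≤ 3 → met
5. emergency drill 381 days ago vs limit 365 → not met
6. fire-safety inspection 61 days ago vs limit 45 → not met
7. condition 'transports children' holds; staff background re-check 41 days ago vs limit 60 → met
8. staff certified in pediatric first aid 4 ≥ 3 → met
9. water-quality test 65 days ago vs limit 45 → not met
10. abuse-and-molestation coverage $850,000 ≥ $800,000 → met
11. children per supervising staff member 17 > 11 → not met
12. general liability coverage $1,750,000 < $1,925,000 → not met
Not met: 1, 2, 3, 5, 6, 9, 11, 12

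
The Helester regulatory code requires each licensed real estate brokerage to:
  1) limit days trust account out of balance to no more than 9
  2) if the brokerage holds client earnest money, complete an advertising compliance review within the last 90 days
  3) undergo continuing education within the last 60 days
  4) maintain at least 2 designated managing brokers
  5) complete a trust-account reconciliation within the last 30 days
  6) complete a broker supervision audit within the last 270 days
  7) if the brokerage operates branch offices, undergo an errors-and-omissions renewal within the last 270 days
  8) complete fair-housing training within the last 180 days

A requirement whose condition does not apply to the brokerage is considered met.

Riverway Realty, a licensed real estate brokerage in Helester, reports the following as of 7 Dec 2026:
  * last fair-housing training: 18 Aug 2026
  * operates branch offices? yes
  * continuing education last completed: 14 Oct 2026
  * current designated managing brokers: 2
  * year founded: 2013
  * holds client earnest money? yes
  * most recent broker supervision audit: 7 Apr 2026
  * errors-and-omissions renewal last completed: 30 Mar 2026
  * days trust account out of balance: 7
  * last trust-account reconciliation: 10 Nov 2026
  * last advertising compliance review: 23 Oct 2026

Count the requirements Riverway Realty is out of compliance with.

1. days trust account out of balance 7 ≤ 9 → met
2. condition 'holds client earnest money' holds; advertising compliance review 45 days ago vs limit 90 → met
3. continuing education 54 days ago vs limit 60 → met
4. designated managing brokers 2 ≥ 2 → met
5. trust-account reconciliation 27 days ago vs limit 30 → met
6. broker supervision audit 244 days ago vs limit 270 → met
7. condition 'operates branch offices' holds; errors-and-omissions renewal 252 days ago vs limit 270 → met
8. fair-housing training 111 days ago vs limit 180 → met
Not met: 0 of 8

0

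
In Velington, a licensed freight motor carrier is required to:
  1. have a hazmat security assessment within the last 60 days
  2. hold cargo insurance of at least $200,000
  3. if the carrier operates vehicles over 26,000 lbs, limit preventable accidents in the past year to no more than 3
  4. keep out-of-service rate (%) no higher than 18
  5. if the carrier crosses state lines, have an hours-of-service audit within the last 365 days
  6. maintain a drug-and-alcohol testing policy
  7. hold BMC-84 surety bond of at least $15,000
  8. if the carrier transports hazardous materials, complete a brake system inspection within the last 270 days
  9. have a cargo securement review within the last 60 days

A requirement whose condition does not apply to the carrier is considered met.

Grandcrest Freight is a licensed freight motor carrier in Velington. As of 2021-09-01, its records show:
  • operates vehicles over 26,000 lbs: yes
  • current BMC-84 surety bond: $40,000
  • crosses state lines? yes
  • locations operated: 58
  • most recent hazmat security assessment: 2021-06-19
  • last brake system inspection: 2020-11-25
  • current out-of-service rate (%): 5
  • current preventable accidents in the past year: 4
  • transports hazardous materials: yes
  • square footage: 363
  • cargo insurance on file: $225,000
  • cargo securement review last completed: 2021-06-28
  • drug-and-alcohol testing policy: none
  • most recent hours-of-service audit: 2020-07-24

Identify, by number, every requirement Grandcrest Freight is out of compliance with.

1, 3, 5, 6, 8, 9

1. hazmat security assessment 74 days ago vs limit 60 → not met
2. cargo insurance $225,000 ≥ $200,000 → met
3. condition 'operates vehicles over 26,000 lbs' holds; preventable accidents in the past year 4 > 3 → not met
4. out-of-service rate (%) 5 ≤ 18 → met
5. condition 'crosses state lines' holds; hours-of-service audit 404 days ago vs limit 365 → not met
6. drug-and-alcohol testing policy absent → not met
7. BMC-84 surety bond $40,000 ≥ $15,000 → met
8. condition 'transports hazardous materials' holds; brake system inspection 280 days ago vs limit 270 → not met
9. cargo securement review 65 days ago vs limit 60 → not met
Not met: 1, 3, 5, 6, 8, 9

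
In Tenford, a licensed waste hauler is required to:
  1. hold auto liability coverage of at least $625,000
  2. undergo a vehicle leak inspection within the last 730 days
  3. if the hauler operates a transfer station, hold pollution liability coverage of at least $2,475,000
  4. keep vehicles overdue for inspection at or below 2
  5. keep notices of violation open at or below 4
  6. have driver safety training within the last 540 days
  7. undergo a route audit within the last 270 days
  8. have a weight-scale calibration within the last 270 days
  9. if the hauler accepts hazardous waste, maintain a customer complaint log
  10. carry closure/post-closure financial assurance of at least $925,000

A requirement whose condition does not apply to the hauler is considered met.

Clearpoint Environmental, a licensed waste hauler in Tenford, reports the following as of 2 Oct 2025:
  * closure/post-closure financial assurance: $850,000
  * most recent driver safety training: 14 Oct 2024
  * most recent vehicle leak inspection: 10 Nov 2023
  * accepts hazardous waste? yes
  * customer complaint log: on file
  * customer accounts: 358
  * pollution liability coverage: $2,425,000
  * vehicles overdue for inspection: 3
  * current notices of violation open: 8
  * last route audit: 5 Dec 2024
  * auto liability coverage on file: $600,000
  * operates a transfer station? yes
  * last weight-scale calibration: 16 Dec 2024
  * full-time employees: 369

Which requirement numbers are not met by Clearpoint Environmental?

1, 3, 4, 5, 7, 8, 10

1. auto liability coverage $600,000 < $625,000 → not met
2. vehicle leak inspection 692 days ago vs limit 730 → met
3. condition 'operates a transfer station' holds; pollution liability coverage $2,425,000 < $2,475,000 → not met
4. vehicles overdue for inspection 3 > 2 → not met
5. notices of violation open 8 > 4 → not met
6. driver safety training 353 days ago vs limit 540 → met
7. route audit 301 days ago vs limit 270 → not met
8. weight-scale calibration 290 days ago vs limit 270 → not met
9. condition 'accepts hazardous waste' holds; customer complaint log present → met
10. closure/post-closure financial assurance $850,000 < $925,000 → not met
Not met: 1, 3, 4, 5, 7, 8, 10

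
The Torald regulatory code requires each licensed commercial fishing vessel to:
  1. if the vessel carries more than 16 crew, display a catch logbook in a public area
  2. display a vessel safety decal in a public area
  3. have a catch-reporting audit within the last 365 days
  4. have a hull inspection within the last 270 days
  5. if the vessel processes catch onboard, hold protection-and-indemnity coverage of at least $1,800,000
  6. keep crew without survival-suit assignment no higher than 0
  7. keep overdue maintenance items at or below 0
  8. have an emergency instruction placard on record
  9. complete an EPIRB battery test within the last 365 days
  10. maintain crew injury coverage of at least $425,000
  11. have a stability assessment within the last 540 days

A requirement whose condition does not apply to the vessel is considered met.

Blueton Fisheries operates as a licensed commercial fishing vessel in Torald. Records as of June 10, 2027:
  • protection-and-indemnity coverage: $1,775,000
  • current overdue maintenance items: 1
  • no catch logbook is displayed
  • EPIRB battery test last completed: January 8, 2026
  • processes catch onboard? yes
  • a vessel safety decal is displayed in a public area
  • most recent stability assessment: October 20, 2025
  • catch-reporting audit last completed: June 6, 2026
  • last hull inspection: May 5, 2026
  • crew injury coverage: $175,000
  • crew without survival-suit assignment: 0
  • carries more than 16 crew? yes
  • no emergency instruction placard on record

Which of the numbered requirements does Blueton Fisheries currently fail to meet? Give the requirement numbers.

1, 3, 4, 5, 7, 8, 9, 10, 11

1. condition 'carries more than 16 crew' holds; catch logbook absent → not met
2. vessel safety decal present → met
3. catch-reporting audit 369 days ago vs limit 365 → not met
4. hull inspection 401 days ago vs limit 270 → not met
5. condition 'processes catch onboard' holds; protection-and-indemnity coverage $1,775,000 < $1,800,000 → not met
6. crew without survival-suit assignment 0 ≤ 0 → met
7. overdue maintenance items 1 > 0 → not met
8. emergency instruction placard absent → not met
9. EPIRB battery test 518 days ago vs limit 365 → not met
10. crew injury coverage $175,000 < $425,000 → not met
11. stability assessment 598 days ago vs limit 540 → not met
Not met: 1, 3, 4, 5, 7, 8, 9, 10, 11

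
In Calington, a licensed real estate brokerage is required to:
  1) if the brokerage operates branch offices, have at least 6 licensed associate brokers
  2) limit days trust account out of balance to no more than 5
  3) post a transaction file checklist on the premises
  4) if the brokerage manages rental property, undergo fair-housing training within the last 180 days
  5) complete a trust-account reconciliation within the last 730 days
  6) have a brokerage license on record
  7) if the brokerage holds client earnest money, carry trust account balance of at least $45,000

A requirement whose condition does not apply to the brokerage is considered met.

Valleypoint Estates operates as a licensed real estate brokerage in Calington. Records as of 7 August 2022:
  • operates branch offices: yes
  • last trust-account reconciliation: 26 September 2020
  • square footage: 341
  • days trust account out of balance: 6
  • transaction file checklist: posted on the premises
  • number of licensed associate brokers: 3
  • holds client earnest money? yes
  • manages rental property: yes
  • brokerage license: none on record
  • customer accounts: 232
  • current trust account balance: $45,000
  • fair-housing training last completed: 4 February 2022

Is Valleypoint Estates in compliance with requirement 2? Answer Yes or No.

No

2. days trust account out of balance 6 > 5 → not met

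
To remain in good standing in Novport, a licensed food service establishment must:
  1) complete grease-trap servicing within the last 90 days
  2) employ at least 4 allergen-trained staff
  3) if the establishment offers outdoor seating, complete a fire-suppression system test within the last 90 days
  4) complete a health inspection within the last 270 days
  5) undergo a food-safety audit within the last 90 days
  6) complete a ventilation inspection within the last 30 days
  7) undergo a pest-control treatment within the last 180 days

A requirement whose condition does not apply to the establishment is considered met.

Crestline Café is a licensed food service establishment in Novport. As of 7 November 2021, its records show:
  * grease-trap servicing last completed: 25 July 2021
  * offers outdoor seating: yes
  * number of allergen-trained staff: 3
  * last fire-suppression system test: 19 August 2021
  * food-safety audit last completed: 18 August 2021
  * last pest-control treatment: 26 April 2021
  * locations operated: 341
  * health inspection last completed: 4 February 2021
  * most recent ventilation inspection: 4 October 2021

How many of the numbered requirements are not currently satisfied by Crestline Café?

5

1. grease-trap servicing 105 days ago vs limit 90 → not met
2. allergen-trained staff 3 < 4 → not met
3. condition 'offers outdoor seating' holds; fire-suppression system test 80 days ago vs limit 90 → met
4. health inspection 276 days ago vs limit 270 → not met
5. food-safety audit 81 days ago vs limit 90 → met
6. ventilation inspection 34 days ago vs limit 30 → not met
7. pest-control treatment 195 days ago vs limit 180 → not met
Not met: 5 of 7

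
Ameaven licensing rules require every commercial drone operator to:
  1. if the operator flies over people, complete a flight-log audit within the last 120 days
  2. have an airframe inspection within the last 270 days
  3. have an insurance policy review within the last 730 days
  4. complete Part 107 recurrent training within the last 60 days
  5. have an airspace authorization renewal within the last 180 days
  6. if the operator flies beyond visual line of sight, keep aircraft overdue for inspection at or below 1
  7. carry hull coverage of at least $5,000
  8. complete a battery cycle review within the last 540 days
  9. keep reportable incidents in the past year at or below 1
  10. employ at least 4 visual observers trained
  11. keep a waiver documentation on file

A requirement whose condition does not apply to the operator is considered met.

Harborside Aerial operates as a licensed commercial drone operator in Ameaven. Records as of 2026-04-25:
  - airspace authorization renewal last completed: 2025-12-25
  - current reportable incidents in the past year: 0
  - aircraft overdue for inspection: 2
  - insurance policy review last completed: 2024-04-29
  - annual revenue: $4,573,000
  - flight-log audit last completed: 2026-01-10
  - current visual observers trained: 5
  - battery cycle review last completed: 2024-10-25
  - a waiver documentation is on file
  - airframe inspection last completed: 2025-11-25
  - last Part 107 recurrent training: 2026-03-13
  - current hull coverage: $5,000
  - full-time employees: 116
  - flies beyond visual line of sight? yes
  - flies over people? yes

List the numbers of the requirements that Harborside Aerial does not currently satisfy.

6, 8

1. condition 'flies over people' holds; flight-log audit 105 days ago vs limit 120 → met
2. airframe inspection 151 days ago vs limit 270 → met
3. insurance policy review 726 days ago vs limit 730 → met
4. Part 107 recurrent training 43 days ago vs limit 60 → met
5. airspace authorization renewal 121 days ago vs limit 180 → met
6. condition 'flies beyond visual line of sight' holds; aircraft overdue for inspection 2 > 1 → not met
7. hull coverage $5,000 ≥ $5,000 → met
8. battery cycle review 547 days ago vs limit 540 → not met
9. reportable incidents in the past year 0 ≤ 1 → met
10. visual observers trained 5 ≥ 4 → met
11. waiver documentation present → met
Not met: 6, 8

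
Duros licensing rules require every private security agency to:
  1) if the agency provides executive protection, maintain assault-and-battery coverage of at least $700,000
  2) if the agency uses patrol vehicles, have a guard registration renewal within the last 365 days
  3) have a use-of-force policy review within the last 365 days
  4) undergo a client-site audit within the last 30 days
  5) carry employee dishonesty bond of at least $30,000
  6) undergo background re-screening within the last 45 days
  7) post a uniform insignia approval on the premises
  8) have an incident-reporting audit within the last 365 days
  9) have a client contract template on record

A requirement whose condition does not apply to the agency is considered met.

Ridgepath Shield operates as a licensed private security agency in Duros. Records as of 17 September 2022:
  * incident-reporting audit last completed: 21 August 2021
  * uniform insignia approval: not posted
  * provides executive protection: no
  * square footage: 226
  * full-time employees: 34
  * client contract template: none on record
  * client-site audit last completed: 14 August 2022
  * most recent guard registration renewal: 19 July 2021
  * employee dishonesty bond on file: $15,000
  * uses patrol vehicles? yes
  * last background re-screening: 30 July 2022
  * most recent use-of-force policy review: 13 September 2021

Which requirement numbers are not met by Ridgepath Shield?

2, 3, 4, 5, 6, 7, 8, 9

1. condition 'provides executive protection' does not hold → requirement n/a → met
2. condition 'uses patrol vehicles' holds; guard registration renewal 425 days ago vs limit 365 → not met
3. use-of-force policy review 369 days ago vs limit 365 → not met
4. client-site audit 34 days ago vs limit 30 → not met
5. employee dishonesty bond $15,000 < $30,000 → not met
6. background re-screening 49 days ago vs limit 45 → not met
7. uniform insignia approval absent → not met
8. incident-reporting audit 392 days ago vs limit 365 → not met
9. client contract template absent → not met
Not met: 2, 3, 4, 5, 6, 7, 8, 9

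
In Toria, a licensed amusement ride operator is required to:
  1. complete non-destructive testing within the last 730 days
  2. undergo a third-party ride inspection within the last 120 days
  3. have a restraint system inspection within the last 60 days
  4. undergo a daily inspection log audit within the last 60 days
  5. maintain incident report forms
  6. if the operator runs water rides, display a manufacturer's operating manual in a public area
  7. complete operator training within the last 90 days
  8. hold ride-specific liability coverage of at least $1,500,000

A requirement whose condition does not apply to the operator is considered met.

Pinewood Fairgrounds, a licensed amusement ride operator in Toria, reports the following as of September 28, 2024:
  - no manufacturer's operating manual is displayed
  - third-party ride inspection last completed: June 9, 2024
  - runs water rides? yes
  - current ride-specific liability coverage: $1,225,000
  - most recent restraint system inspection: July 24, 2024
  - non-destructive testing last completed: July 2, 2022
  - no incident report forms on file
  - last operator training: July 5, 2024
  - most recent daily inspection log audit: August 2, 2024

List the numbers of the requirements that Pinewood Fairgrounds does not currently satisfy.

1. non-destructive testing 819 days ago vs limit 730 → not met
2. third-party ride inspection 111 days ago vs limit 120 → met
3. restraint system inspection 66 days ago vs limit 60 → not met
4. daily inspection log audit 57 days ago vs limit 60 → met
5. incident report forms absent → not met
6. condition 'runs water rides' holds; manufacturer's operating manual absent → not met
7. operator training 85 days ago vs limit 90 → met
8. ride-specific liability coverage $1,225,000 < $1,500,000 → not met
Not met: 1, 3, 5, 6, 8

1, 3, 5, 6, 8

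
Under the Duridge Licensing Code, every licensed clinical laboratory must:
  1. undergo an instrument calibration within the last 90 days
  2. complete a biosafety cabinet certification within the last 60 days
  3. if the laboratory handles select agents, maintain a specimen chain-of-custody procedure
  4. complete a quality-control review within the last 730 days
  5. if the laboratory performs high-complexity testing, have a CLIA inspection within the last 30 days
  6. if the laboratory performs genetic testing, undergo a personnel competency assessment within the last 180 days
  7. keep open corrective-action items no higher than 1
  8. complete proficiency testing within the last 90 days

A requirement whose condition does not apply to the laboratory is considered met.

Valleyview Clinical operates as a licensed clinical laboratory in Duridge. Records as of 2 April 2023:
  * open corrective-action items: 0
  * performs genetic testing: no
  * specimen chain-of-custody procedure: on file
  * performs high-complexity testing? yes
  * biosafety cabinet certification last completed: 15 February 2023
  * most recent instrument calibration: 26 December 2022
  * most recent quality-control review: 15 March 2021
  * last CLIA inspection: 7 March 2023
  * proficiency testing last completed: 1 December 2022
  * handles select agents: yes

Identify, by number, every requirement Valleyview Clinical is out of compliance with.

1, 4, 8

1. instrument calibration 97 days ago vs limit 90 → not met
2. biosafety cabinet certification 46 days ago vs limit 60 → met
3. condition 'handles select agents' holds; specimen chain-of-custody procedure present → met
4. quality-control review 748 days ago vs limit 730 → not met
5. condition 'performs high-complexity testing' holds; CLIA inspection 26 days ago vs limit 30 → met
6. condition 'performs genetic testing' does not hold → requirement n/a → met
7. open corrective-action items 0 ≤ 1 → met
8. proficiency testing 122 days ago vs limit 90 → not met
Not met: 1, 4, 8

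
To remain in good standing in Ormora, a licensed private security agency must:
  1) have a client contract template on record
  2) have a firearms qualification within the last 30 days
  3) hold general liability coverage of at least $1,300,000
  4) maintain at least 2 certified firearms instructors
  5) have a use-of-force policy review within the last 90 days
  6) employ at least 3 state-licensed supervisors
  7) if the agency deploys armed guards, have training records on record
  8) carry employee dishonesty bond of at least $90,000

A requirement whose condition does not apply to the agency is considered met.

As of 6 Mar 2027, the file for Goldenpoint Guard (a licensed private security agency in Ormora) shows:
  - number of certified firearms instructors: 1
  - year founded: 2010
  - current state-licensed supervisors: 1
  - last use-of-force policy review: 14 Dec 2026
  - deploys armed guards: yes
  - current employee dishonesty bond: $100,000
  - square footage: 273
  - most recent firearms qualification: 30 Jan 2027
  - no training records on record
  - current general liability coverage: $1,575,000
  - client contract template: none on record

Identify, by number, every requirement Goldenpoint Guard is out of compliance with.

1, 2, 4, 6, 7

1. client contract template absent → not met
2. firearms qualification 35 days ago vs limit 30 → not met
3. general liability coverage $1,575,000 ≥ $1,300,000 → met
4. certified firearms instructors 1 < 2 → not met
5. use-of-force policy review 82 days ago vs limit 90 → met
6. state-licensed supervisors 1 < 3 → not met
7. condition 'deploys armed guards' holds; training records absent → not met
8. employee dishonesty bond $100,000 ≥ $90,000 → met
Not met: 1, 2, 4, 6, 7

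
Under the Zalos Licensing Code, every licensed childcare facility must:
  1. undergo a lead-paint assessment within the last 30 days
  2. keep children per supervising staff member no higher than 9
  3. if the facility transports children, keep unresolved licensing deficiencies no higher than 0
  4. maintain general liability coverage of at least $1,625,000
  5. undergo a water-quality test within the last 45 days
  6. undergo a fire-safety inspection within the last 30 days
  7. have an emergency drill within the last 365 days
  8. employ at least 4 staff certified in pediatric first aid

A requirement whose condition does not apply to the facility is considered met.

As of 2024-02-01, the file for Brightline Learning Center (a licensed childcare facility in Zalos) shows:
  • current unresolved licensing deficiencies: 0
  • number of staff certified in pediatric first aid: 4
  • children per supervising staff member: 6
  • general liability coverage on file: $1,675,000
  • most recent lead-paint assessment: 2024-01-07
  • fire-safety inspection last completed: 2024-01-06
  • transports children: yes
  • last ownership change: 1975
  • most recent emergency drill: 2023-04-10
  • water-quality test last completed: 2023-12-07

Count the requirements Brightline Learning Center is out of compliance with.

1

1. lead-paint assessment 25 days ago vs limit 30 → met
2. children per supervising staff member 6 ≤ 9 → met
3. condition 'transports children' holds; unresolved licensing deficiencies 0 ≤ 0 → met
4. general liability coverage $1,675,000 ≥ $1,625,000 → met
5. water-quality test 56 days ago vs limit 45 → not met
6. fire-safety inspection 26 days ago vs limit 30 → met
7. emergency drill 297 days ago vs limit 365 → met
8. staff certified in pediatric first aid 4 ≥ 4 → met
Not met: 1 of 8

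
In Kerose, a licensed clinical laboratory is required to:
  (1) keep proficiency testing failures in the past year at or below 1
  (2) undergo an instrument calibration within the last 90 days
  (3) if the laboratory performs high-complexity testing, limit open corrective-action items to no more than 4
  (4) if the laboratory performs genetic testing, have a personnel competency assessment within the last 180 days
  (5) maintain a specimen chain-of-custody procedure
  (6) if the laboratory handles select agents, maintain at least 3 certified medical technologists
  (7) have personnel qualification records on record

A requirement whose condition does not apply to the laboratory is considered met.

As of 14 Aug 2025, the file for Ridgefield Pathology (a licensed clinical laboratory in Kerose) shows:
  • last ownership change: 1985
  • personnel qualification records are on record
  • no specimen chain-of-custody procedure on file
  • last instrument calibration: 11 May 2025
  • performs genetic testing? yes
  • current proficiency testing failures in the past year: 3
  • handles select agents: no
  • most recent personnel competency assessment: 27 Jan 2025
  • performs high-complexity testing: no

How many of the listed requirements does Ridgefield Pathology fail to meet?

4

1. proficiency testing failures in the past year 3 > 1 → not met
2. instrument calibration 95 days ago vs limit 90 → not met
3. condition 'performs high-complexity testing' does not hold → requirement n/a → met
4. condition 'performs genetic testing' holds; personnel competency assessment 199 days ago vs limit 180 → not met
5. specimen chain-of-custody procedure absent → not met
6. condition 'handles select agents' does not hold → requirement n/a → met
7. personnel qualification records present → met
Not met: 4 of 7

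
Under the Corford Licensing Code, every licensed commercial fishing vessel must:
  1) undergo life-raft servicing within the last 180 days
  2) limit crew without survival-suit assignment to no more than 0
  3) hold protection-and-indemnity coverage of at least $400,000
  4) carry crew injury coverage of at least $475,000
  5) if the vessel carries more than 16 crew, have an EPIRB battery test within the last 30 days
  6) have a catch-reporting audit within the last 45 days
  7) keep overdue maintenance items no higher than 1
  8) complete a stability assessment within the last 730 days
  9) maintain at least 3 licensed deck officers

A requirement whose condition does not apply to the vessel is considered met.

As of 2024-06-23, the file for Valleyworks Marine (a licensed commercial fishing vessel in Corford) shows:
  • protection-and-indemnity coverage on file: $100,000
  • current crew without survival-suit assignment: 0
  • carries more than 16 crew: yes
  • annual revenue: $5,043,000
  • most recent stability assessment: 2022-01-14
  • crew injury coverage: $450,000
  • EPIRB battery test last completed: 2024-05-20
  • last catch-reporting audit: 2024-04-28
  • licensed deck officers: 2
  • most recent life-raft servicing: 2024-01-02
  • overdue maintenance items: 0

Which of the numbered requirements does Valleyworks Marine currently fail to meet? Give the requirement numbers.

3, 4, 5, 6, 8, 9

1. life-raft servicing 173 days ago vs limit 180 → met
2. crew without survival-suit assignment 0 ≤ 0 → met
3. protection-and-indemnity coverage $100,000 < $400,000 → not met
4. crew injury coverage $450,000 < $475,000 → not met
5. condition 'carries more than 16 crew' holds; EPIRB battery test 34 days ago vs limit 30 → not met
6. catch-reporting audit 56 days ago vs limit 45 → not met
7. overdue maintenance items 0 ≤ 1 → met
8. stability assessment 891 days ago vs limit 730 → not met
9. licensed deck officers 2 < 3 → not met
Not met: 3, 4, 5, 6, 8, 9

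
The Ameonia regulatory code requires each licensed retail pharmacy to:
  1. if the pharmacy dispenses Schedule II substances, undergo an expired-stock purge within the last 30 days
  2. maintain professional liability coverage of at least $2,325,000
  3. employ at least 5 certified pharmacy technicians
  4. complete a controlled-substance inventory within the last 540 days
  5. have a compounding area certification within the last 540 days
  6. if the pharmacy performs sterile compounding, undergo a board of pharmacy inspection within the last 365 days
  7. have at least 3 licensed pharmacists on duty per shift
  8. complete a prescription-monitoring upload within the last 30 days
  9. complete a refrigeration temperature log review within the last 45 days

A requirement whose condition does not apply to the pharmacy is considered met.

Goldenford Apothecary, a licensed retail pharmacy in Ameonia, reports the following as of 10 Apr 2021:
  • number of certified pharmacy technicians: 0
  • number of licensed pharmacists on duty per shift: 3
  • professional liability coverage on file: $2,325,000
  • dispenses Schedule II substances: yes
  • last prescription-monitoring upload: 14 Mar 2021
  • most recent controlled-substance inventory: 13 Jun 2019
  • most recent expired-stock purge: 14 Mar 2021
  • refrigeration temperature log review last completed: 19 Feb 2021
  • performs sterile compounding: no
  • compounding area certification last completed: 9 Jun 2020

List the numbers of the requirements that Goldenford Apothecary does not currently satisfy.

3, 4, 9

1. condition 'dispenses Schedule II substances' holds; expired-stock purge 27 days ago vs limit 30 → met
2. professional liability coverage $2,325,000 ≥ $2,325,000 → met
3. certified pharmacy technicians 0 < 5 → not met
4. controlled-substance inventory 667 days ago vs limit 540 → not met
5. compounding area certification 305 days ago vs limit 540 → met
6. condition 'performs sterile compounding' does not hold → requirement n/a → met
7. licensed pharmacists on duty per shift 3 ≥ 3 → met
8. prescription-monitoring upload 27 days ago vs limit 30 → met
9. refrigeration temperature log review 50 days ago vs limit 45 → not met
Not met: 3, 4, 9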